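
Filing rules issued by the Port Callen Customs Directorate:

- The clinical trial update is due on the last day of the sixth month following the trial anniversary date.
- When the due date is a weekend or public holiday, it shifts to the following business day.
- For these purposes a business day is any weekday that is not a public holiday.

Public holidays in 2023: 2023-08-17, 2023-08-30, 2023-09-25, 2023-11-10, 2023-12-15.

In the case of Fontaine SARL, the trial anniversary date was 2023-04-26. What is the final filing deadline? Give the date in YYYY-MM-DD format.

2023-10-31

6 months after 2023-04-26 is October 2023; that month ends on 2023-10-31.
Since 2023-10-31 is a Tuesday and not a holiday, the date is unchanged.
The final due date is 2023-10-31.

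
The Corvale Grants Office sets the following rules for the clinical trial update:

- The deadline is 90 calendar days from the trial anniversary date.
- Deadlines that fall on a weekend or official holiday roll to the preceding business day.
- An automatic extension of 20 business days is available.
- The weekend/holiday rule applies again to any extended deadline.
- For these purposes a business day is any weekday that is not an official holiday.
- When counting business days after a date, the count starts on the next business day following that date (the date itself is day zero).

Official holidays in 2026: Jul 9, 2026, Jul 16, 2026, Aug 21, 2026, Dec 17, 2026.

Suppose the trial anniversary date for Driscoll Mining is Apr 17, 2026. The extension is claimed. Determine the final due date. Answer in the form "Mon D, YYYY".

Trigger date Apr 17, 2026 + 90 calendar days = Jul 16, 2026.
Jul 16, 2026 is a listed holiday; the preceding business day is Jul 15, 2026 (Wednesday).
Applying the 20-business-day extension: 20 business days after Jul 15, 2026 is Aug 13, 2026.
Aug 13, 2026 falls on a Thursday, which is a business day, so no adjustment is needed.
Final deadline: Aug 13, 2026.

Aug 13, 2026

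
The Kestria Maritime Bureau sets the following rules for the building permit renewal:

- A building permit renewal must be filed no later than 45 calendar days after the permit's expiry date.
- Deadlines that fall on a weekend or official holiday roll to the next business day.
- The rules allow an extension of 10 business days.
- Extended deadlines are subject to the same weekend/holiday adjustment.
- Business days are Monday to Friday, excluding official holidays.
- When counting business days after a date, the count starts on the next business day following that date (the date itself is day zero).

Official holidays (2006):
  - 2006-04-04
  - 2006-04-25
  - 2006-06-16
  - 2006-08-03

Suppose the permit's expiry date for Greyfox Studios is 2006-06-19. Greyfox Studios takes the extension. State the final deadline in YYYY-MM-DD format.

Adding 45 calendar days to 2006-06-19 gives 2006-08-03.
2006-08-03 falls on a listed holiday. Rolling to the next business day gives 2006-08-04, a Friday.
Counting 10 further business days from 2006-08-04 reaches 2006-08-18.
2006-08-18 is a Friday and not a listed holiday, so it stands.
Final deadline: 2006-08-18.

2006-08-18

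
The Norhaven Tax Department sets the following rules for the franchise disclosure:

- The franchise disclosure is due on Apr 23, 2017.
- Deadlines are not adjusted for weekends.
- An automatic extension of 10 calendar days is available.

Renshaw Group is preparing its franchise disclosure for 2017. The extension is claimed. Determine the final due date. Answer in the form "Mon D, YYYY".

May 3, 2017

The statutory due date is Apr 23, 2017.
Apr 23, 2017 falls on a Sunday. The rules make no weekend/holiday allowance, so it remains Apr 23, 2017.
The 10-calendar-day extension moves the deadline from Apr 23, 2017 to May 3, 2017.
May 3, 2017 falls on a Wednesday. The rules make no weekend/holiday allowance, so it remains May 3, 2017.
The final due date is May 3, 2017.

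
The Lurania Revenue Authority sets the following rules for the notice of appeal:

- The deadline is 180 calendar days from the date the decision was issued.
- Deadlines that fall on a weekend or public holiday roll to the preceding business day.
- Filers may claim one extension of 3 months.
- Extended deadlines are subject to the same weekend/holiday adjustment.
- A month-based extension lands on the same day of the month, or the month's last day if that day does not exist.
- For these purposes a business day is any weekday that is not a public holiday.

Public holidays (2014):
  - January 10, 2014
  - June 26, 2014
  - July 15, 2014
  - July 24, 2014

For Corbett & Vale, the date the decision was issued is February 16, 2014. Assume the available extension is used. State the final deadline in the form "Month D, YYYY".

November 14, 2014

Trigger date February 16, 2014 + 180 calendar days = August 15, 2014.
August 15, 2014 falls on a Friday, which is a business day, so no adjustment is needed.
Add 3 months to August 15, 2014: November 15, 2014.
November 15, 2014 falls on a Saturday. Rolling to the preceding business day gives November 14, 2014, a Friday.
So the filing is due November 14, 2014.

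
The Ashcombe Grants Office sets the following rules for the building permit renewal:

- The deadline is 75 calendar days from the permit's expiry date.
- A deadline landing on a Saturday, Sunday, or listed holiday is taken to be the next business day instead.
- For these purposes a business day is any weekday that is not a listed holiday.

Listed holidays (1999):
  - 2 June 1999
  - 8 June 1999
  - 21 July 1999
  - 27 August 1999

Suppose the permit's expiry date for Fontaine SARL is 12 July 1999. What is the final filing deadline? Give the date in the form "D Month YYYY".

Trigger date 12 July 1999 + 75 calendar days = 25 September 1999.
25 September 1999 is a Saturday; the next business day is 27 September 1999 (Monday).
So the filing is due 27 September 1999.

27 September 1999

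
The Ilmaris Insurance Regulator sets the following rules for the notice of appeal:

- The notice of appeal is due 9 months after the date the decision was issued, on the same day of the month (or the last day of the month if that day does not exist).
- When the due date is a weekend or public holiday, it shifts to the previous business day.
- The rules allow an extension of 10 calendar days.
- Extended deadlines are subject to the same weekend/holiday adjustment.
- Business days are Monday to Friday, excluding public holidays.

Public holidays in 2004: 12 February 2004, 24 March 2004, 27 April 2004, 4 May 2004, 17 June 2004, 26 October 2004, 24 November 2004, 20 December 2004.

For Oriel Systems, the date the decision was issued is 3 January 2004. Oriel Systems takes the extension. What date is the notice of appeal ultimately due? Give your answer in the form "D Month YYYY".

11 October 2004

9 months from 3 January 2004 is 3 October 2004.
Because 3 October 2004 is a Sunday, the deadline becomes 1 October 2004 (Friday).
Add the 10 calendar-day extension to 1 October 2004: 11 October 2004.
11 October 2004 (Monday) is already a business day.
Deadline: 11 October 2004.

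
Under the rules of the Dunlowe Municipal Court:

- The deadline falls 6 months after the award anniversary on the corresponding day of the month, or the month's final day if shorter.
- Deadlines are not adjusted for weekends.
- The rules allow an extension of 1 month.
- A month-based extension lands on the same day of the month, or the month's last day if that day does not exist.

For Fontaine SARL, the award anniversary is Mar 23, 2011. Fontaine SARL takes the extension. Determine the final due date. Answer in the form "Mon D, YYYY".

Oct 23, 2011

6 months after Mar 23, 2011, on the same day of the month, is Sep 23, 2011.
Sep 23, 2011 falls on a Friday. The rules make no weekend/holiday allowance, so it remains Sep 23, 2011.
The 1 month extension carries Sep 23, 2011 to Oct 23, 2011.
Oct 23, 2011 falls on a Sunday. The rules make no weekend/holiday allowance, so it remains Oct 23, 2011.
Deadline: Oct 23, 2011.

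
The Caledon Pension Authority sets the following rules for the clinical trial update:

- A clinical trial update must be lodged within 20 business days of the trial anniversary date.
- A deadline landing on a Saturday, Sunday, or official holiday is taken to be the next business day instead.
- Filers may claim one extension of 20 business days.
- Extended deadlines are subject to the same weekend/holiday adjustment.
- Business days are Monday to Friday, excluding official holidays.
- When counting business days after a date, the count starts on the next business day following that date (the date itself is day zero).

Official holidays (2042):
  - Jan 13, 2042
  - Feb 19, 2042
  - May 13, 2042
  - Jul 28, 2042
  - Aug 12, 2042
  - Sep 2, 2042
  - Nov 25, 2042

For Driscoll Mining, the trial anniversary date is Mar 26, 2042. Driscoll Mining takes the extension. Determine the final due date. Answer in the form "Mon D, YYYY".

May 22, 2042

Starting the day after Mar 26, 2042 and counting 20 business days lands on Apr 23, 2042.
Apr 23, 2042 is a Wednesday and not a listed holiday, so it stands.
The 20-business-day extension runs from Apr 23, 2042 to May 22, 2042.
May 22, 2042 is a Thursday and not a listed holiday, so it stands.
The final due date is May 22, 2042.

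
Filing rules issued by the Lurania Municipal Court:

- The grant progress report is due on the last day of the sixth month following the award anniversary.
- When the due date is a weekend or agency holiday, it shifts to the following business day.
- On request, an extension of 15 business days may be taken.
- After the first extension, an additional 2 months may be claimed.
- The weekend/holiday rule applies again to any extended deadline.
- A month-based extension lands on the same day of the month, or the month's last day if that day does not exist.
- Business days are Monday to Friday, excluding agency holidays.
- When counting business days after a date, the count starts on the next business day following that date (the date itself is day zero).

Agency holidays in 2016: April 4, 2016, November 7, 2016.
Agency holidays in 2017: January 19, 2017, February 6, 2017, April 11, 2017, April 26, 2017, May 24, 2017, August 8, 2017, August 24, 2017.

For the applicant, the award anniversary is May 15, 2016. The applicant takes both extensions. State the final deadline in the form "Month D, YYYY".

February 21, 2017

The sixth month after May 15, 2016 is November 2016, whose last day is November 30, 2016.
November 30, 2016 (Wednesday) is already a business day.
Counting 15 further business days from November 30, 2016 reaches December 21, 2016.
Since December 21, 2016 is a Wednesday and not a holiday, the date is unchanged.
Applying the 2 months extension: 2 months after December 21, 2016 is February 21, 2017.
February 21, 2017 (Tuesday) is already a business day.
Deadline: February 21, 2017.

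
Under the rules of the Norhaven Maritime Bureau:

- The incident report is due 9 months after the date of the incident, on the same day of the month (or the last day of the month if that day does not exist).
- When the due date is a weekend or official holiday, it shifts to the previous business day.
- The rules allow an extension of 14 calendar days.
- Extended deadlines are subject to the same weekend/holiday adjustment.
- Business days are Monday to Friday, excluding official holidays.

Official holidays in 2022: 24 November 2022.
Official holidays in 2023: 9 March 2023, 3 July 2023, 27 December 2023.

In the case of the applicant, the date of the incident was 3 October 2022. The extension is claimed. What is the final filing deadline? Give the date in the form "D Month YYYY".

9 months from 3 October 2022 is 3 July 2023.
Because 3 July 2023 is a listed holiday, the deadline becomes 30 June 2023 (Friday).
Add the 14 calendar-day extension to 30 June 2023: 14 July 2023.
Since 14 July 2023 is a Friday and not a holiday, the date is unchanged.
The final due date is 14 July 2023.

14 July 2023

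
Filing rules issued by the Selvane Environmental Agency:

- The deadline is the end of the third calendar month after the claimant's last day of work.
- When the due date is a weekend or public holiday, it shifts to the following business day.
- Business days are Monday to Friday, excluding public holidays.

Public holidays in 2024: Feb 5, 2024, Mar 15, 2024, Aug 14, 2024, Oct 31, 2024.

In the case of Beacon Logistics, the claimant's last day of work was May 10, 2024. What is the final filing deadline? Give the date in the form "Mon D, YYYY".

Sep 2, 2024

3 months after May 10, 2024 falls in August 2024; the last day of that month is Aug 31, 2024.
Aug 31, 2024 is a Saturday; the next business day is Sep 2, 2024 (Monday).
The final due date is Sep 2, 2024.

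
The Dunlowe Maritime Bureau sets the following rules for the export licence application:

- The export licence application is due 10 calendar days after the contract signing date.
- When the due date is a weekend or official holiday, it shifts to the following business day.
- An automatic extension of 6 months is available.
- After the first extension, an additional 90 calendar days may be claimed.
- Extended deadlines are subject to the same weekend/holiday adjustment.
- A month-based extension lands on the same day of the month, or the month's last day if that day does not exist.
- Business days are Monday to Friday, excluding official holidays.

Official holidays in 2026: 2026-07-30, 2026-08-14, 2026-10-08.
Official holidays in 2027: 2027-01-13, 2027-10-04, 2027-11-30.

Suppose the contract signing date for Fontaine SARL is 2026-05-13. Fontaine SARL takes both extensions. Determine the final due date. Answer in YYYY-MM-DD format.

Trigger date 2026-05-13 + 10 calendar days = 2026-05-23.
2026-05-23 is a Saturday; the next business day is 2026-05-25 (Monday).
The 6 months extension carries 2026-05-25 to 2026-11-25.
2026-11-25 falls on a Wednesday, which is a business day, so no adjustment is needed.
With the 90-day extension, 2026-11-25 becomes 2027-02-23.
2027-02-23 falls on a Tuesday, which is a business day, so no adjustment is needed.
Deadline: 2027-02-23.

2027-02-23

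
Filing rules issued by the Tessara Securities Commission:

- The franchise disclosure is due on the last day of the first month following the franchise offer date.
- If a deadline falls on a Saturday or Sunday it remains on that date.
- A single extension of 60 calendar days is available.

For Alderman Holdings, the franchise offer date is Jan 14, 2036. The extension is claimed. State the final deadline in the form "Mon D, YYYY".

Apr 29, 2036

1 month after Jan 14, 2036 is February 2036; that month ends on Feb 29, 2036.
Feb 29, 2036 falls on a Friday. The rules make no weekend/holiday allowance, so it remains Feb 29, 2036.
Add the 60 calendar-day extension to Feb 29, 2036: Apr 29, 2036.
Apr 29, 2036 falls on a Tuesday. The rules make no weekend/holiday allowance, so it remains Apr 29, 2036.
Final deadline: Apr 29, 2036.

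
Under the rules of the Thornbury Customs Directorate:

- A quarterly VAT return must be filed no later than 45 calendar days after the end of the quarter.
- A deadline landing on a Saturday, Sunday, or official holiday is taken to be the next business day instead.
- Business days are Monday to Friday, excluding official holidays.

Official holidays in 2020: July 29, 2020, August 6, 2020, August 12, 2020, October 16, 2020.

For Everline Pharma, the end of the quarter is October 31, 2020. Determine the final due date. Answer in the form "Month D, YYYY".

December 15, 2020

Trigger date October 31, 2020 + 45 calendar days = December 15, 2020.
Since December 15, 2020 is a Tuesday and not a holiday, the date is unchanged.
The final due date is December 15, 2020.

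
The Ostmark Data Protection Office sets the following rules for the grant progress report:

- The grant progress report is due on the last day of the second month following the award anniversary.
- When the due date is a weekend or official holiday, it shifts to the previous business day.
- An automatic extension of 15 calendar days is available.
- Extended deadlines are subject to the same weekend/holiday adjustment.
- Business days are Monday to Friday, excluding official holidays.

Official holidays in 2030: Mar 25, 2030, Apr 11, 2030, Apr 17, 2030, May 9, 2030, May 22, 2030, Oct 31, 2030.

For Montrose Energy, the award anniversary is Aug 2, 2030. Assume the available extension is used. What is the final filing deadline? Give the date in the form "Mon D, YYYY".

Nov 14, 2030

2 months after Aug 2, 2030 falls in October 2030; the last day of that month is Oct 31, 2030.
Oct 31, 2030 is a listed holiday, so it moves to the preceding business day, Oct 30, 2030 (Wednesday).
Applying the 15-calendar-day extension: Oct 30, 2030 + 15 days = Nov 14, 2030.
Nov 14, 2030 is a Thursday and not a listed holiday, so it stands.
So the filing is due Nov 14, 2030.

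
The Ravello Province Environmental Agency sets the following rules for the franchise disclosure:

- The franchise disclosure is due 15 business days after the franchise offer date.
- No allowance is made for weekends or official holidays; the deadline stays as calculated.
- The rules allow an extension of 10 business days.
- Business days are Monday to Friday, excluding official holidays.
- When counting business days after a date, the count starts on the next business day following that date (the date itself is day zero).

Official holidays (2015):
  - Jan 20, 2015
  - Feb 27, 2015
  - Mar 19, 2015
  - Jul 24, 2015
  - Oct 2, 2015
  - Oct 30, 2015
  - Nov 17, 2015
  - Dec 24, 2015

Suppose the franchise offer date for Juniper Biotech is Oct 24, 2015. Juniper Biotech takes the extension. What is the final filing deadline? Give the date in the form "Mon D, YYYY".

Starting the day after Oct 24, 2015 and counting 15 business days lands on Nov 16, 2015.
Nov 16, 2015 falls on a Monday. The rules make no weekend/holiday allowance, so it remains Nov 16, 2015.
Applying the 10-business-day extension: 10 business days after Nov 16, 2015 is Dec 1, 2015.
Dec 1, 2015 falls on a Tuesday. The rules make no weekend/holiday allowance, so it remains Dec 1, 2015.
So the filing is due Dec 1, 2015.

Dec 1, 2015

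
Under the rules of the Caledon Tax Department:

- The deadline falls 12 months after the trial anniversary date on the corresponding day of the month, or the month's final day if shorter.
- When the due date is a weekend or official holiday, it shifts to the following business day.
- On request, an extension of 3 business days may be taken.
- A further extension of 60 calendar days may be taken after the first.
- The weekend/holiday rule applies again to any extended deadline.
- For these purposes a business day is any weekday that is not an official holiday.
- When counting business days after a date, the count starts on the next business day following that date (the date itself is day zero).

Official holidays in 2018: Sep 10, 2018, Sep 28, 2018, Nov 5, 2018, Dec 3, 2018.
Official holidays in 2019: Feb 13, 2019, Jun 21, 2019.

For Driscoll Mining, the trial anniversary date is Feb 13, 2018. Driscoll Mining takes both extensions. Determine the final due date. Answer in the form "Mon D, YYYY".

Apr 22, 2019

12 months after Feb 13, 2018, on the same day of the month, is Feb 13, 2019.
Feb 13, 2019 falls on a listed holiday. Rolling to the next business day gives Feb 14, 2019, a Thursday.
Applying the 3-business-day extension: 3 business days after Feb 14, 2019 is Feb 19, 2019.
Since Feb 19, 2019 is a Tuesday and not a holiday, the date is unchanged.
With the 60-day extension, Feb 19, 2019 becomes Apr 20, 2019.
Apr 20, 2019 is a Saturday, so it moves to the next business day, Apr 22, 2019 (Monday).
Deadline: Apr 22, 2019.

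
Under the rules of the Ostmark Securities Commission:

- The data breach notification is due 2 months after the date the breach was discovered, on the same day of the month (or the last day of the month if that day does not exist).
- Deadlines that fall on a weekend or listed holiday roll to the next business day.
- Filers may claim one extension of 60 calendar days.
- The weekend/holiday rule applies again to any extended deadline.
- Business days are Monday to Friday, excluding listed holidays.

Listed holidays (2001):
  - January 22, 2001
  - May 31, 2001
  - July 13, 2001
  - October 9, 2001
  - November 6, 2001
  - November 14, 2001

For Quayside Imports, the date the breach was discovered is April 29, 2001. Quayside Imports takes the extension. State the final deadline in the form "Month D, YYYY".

2 months from April 29, 2001 is June 29, 2001.
June 29, 2001 falls on a Friday, which is a business day, so no adjustment is needed.
Applying the 60-calendar-day extension: June 29, 2001 + 60 days = August 28, 2001.
Since August 28, 2001 is a Tuesday and not a holiday, the date is unchanged.
Deadline: August 28, 2001.

August 28, 2001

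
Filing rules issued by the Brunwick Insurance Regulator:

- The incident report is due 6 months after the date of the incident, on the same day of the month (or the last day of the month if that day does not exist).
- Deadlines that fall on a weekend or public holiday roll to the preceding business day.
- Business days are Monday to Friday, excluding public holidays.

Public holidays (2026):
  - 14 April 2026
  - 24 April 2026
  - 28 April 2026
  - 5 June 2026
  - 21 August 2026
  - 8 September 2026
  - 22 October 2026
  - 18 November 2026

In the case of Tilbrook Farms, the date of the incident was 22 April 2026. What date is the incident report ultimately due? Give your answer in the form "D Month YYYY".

6 months from 22 April 2026 is 22 October 2026.
22 October 2026 falls on a listed holiday. Rolling to the preceding business day gives 21 October 2026, a Wednesday.
Final deadline: 21 October 2026.

21 October 2026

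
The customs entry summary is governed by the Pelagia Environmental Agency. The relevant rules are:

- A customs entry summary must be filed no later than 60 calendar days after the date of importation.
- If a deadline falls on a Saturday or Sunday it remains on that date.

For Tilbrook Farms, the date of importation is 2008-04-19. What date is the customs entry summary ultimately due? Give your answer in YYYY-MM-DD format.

2008-06-18

Adding 60 calendar days to 2008-04-19 gives 2008-06-18.
2008-06-18 is a Wednesday; no weekend or holiday adjustment applies.
Final deadline: 2008-06-18.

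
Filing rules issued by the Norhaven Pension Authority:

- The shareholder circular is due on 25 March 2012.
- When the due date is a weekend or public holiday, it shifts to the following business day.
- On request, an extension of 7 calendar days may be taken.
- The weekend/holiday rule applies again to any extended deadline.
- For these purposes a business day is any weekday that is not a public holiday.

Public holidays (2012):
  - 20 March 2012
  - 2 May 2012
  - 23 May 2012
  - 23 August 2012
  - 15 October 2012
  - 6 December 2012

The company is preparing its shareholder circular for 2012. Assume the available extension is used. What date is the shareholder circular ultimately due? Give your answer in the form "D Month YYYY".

Start from the fixed due date, 25 March 2012.
25 March 2012 is a Sunday, so it moves to the next business day, 26 March 2012 (Monday).
Applying the 7-calendar-day extension: 26 March 2012 + 7 days = 2 April 2012.
2 April 2012 (Monday) is already a business day.
The final due date is 2 April 2012.

2 April 2012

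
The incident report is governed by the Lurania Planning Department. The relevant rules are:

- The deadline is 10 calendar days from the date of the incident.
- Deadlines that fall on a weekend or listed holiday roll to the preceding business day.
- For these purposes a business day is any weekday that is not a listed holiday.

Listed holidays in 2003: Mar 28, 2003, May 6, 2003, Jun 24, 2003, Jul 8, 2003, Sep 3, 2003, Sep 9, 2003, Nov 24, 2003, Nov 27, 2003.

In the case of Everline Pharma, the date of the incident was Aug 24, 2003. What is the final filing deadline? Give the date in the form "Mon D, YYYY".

Sep 2, 2003

10 calendar days after Aug 24, 2003 is Sep 3, 2003.
Sep 3, 2003 falls on a listed holiday. Rolling to the preceding business day gives Sep 2, 2003, a Tuesday.
Final deadline: Sep 2, 2003.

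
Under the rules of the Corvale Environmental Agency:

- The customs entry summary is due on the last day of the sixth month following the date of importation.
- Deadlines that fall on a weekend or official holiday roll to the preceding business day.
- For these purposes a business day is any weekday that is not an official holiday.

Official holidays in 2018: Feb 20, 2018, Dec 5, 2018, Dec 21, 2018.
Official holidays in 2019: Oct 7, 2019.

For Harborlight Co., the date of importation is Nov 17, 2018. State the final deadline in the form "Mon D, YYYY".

May 31, 2019

The sixth month after Nov 17, 2018 is May 2019, whose last day is May 31, 2019.
May 31, 2019 is a Friday and not a listed holiday, so it stands.
Deadline: May 31, 2019.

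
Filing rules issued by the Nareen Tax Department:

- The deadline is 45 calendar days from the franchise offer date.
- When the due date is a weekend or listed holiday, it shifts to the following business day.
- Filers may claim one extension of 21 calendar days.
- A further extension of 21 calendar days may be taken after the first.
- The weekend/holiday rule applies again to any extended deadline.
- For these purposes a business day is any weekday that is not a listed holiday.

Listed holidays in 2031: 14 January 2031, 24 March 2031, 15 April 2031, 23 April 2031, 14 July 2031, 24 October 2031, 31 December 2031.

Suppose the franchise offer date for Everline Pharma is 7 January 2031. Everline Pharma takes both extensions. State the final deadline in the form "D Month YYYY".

4 April 2031

From 7 January 2031, 45 calendar days later is 21 February 2031.
21 February 2031 (Friday) is already a business day.
The 21-calendar-day extension moves the deadline from 21 February 2031 to 14 March 2031.
14 March 2031 (Friday) is already a business day.
The 21-calendar-day extension moves the deadline from 14 March 2031 to 4 April 2031.
4 April 2031 falls on a Friday, which is a business day, so no adjustment is needed.
Deadline: 4 April 2031.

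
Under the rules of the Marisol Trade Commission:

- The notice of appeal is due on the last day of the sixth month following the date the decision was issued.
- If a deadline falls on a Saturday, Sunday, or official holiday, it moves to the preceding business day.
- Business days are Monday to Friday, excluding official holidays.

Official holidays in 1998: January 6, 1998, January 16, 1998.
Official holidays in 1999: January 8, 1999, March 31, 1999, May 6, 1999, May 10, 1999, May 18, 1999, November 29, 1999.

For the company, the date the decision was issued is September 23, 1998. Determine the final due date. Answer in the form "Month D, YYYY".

March 30, 1999

6 months after September 23, 1998 is March 1999; that month ends on March 31, 1999.
March 31, 1999 is a listed holiday; the preceding business day is March 30, 1999 (Tuesday).
So the filing is due March 30, 1999.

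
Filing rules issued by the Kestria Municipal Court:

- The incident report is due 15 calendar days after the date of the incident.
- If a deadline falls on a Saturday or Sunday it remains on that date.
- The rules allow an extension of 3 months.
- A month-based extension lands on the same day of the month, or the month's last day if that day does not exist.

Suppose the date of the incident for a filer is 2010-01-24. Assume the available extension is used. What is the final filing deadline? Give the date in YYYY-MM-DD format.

2010-05-08

Trigger date 2010-01-24 + 15 calendar days = 2010-02-08.
No adjustment is made for weekends or holidays, so 2010-02-08 stands.
The 3 months extension carries 2010-02-08 to 2010-05-08.
2010-05-08 falls on a Saturday. The rules make no weekend/holiday allowance, so it remains 2010-05-08.
Deadline: 2010-05-08.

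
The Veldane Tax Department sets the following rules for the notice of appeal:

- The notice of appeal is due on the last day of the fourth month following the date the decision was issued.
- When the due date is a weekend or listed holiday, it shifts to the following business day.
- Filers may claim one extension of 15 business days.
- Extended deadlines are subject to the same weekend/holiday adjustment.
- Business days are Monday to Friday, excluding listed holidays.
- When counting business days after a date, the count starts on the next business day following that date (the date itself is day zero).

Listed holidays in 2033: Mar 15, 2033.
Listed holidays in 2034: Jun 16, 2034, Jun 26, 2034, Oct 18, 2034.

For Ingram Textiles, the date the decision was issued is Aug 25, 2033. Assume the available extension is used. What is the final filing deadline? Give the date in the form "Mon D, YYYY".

The fourth month after Aug 25, 2033 is December 2033, whose last day is Dec 31, 2033.
Dec 31, 2033 is a Saturday, so it moves to the next business day, Jan 2, 2034 (Monday).
Counting 15 further business days from Jan 2, 2034 reaches Jan 23, 2034.
Since Jan 23, 2034 is a Monday and not a holiday, the date is unchanged.
Deadline: Jan 23, 2034.

Jan 23, 2034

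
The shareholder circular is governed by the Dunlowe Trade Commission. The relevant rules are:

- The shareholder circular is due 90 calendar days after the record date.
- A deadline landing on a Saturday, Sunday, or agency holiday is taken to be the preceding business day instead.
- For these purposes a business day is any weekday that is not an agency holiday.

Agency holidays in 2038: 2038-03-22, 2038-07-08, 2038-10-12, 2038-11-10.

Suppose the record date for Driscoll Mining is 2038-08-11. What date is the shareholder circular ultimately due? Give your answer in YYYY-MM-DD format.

2038-11-09

Adding 90 calendar days to 2038-08-11 gives 2038-11-09.
2038-11-09 falls on a Tuesday, which is a business day, so no adjustment is needed.
Deadline: 2038-11-09.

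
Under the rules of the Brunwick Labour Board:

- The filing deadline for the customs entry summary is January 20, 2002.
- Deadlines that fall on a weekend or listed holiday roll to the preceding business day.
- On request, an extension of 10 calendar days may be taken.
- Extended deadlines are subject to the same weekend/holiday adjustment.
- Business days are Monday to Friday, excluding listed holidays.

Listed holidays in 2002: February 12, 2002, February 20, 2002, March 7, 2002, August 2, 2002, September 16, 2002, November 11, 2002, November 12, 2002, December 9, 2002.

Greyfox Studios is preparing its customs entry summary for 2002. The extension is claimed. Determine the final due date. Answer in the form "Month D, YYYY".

The stated deadline is January 20, 2002.
January 20, 2002 is a Sunday, so it moves to the preceding business day, January 18, 2002 (Friday).
Applying the 10-calendar-day extension: January 18, 2002 + 10 days = January 28, 2002.
January 28, 2002 (Monday) is already a business day.
Deadline: January 28, 2002.

January 28, 2002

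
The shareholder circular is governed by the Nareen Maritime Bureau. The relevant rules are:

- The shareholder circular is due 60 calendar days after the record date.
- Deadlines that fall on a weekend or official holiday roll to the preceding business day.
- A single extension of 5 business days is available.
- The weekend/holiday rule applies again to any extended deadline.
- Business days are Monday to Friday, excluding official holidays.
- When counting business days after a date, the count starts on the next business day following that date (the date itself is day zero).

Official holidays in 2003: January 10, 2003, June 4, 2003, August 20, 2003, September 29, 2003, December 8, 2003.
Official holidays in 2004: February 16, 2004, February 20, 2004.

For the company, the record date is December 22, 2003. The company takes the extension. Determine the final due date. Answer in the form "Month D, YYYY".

February 27, 2004

Adding 60 calendar days to December 22, 2003 gives February 20, 2004.
February 20, 2004 is a listed holiday; the preceding business day is February 19, 2004 (Thursday).
Applying the 5-business-day extension: 5 business days after February 19, 2004 is February 27, 2004.
February 27, 2004 (Friday) is already a business day.
The final due date is February 27, 2004.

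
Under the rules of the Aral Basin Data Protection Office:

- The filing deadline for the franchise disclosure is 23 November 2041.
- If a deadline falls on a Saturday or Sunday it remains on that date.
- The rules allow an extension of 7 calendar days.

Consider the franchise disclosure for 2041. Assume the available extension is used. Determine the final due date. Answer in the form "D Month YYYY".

Start from the fixed due date, 23 November 2041.
23 November 2041 falls on a Saturday. The rules make no weekend/holiday allowance, so it remains 23 November 2041.
Applying the 7-calendar-day extension: 23 November 2041 + 7 days = 30 November 2041.
30 November 2041 is a Saturday; no weekend or holiday adjustment applies.
So the filing is due 30 November 2041.

30 November 2041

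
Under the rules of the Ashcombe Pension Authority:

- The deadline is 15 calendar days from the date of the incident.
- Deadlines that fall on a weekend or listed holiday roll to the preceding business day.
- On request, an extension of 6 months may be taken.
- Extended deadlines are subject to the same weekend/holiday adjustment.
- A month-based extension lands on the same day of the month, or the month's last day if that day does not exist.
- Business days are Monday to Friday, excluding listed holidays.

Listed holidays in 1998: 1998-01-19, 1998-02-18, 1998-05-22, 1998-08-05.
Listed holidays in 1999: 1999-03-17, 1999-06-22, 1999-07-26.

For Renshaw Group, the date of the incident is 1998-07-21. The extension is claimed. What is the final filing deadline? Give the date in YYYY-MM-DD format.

1999-02-04

Adding 15 calendar days to 1998-07-21 gives 1998-08-05.
1998-08-05 falls on a listed holiday. Rolling to the preceding business day gives 1998-08-04, a Tuesday.
Applying the 6 months extension: 6 months after 1998-08-04 is 1999-02-04.
1999-02-04 (Thursday) is already a business day.
Deadline: 1999-02-04.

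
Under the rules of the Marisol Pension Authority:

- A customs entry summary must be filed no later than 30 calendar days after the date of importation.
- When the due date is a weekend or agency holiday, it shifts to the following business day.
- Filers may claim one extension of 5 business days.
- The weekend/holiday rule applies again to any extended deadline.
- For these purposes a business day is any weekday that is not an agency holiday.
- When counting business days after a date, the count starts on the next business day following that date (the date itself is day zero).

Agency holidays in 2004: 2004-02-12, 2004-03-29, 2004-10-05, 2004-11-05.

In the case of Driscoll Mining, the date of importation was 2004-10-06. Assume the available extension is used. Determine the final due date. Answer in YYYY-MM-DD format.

2004-11-15

From 2004-10-06, 30 calendar days later is 2004-11-05.
2004-11-05 falls on a listed holiday. Rolling to the next business day gives 2004-11-08, a Monday.
The 5-business-day extension runs from 2004-11-08 to 2004-11-15.
2004-11-15 is a Monday and not a listed holiday, so it stands.
Deadline: 2004-11-15.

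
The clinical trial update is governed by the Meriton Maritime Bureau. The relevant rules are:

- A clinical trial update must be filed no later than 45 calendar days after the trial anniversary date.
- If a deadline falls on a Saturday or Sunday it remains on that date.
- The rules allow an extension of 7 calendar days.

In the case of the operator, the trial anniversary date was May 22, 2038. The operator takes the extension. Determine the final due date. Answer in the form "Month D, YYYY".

July 13, 2038

Trigger date May 22, 2038 + 45 calendar days = July 6, 2038.
July 6, 2038 falls on a Tuesday. The rules make no weekend/holiday allowance, so it remains July 6, 2038.
With the 7-day extension, July 6, 2038 becomes July 13, 2038.
No adjustment is made for weekends or holidays, so July 13, 2038 stands.
Final deadline: July 13, 2038.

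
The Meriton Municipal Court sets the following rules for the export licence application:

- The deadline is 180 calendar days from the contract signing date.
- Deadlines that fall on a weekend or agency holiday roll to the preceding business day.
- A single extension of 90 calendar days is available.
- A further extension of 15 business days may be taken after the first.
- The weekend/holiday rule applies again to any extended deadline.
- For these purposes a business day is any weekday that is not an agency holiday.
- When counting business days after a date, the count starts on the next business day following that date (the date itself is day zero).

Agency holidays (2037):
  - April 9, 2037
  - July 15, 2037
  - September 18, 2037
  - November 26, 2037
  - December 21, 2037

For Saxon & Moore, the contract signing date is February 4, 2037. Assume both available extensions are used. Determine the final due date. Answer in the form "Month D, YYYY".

Trigger date February 4, 2037 + 180 calendar days = August 3, 2037.
Since August 3, 2037 is a Monday and not a holiday, the date is unchanged.
The 90-calendar-day extension moves the deadline from August 3, 2037 to November 1, 2037.
November 1, 2037 falls on a Sunday. Rolling to the preceding business day gives October 30, 2037, a Friday.
Applying the 15-business-day extension: 15 business days after October 30, 2037 is November 20, 2037.
November 20, 2037 is a Friday and not a listed holiday, so it stands.
Final deadline: November 20, 2037.

November 20, 2037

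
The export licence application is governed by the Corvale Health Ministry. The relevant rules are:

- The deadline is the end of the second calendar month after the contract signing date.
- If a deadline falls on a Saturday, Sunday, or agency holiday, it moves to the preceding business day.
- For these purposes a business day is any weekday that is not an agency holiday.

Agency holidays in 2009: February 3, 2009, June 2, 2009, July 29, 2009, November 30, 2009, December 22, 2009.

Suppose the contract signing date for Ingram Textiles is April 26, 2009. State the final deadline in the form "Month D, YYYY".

The second month after April 26, 2009 is June 2009, whose last day is June 30, 2009.
June 30, 2009 falls on a Tuesday, which is a business day, so no adjustment is needed.
The final due date is June 30, 2009.

June 30, 2009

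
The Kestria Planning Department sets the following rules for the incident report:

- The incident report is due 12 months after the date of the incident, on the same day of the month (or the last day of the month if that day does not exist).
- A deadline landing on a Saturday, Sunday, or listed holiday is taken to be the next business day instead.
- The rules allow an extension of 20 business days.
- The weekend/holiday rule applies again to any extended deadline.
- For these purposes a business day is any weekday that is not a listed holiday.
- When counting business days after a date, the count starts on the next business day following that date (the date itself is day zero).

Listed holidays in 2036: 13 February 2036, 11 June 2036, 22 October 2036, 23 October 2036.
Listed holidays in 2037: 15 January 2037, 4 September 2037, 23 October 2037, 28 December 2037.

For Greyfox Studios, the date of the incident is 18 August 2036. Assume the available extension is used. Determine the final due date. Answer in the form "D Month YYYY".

16 September 2037

Moving 12 months forward from 18 August 2036 on the corresponding day gives 18 August 2037.
18 August 2037 (Tuesday) is already a business day.
Counting 20 further business days from 18 August 2037 reaches 16 September 2037.
16 September 2037 falls on a Wednesday, which is a business day, so no adjustment is needed.
Deadline: 16 September 2037.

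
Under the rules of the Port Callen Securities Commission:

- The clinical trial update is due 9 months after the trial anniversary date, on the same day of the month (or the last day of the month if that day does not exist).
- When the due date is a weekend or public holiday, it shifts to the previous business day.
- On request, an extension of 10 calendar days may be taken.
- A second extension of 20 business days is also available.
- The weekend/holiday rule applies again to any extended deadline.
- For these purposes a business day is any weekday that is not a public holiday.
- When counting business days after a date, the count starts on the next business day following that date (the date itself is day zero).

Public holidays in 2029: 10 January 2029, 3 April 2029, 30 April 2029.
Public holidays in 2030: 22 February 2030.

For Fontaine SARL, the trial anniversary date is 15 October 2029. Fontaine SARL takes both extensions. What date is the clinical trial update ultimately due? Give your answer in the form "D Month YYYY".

22 August 2030

9 months from 15 October 2029 is 15 July 2030.
15 July 2030 (Monday) is already a business day.
With the 10-day extension, 15 July 2030 becomes 25 July 2030.
Since 25 July 2030 is a Thursday and not a holiday, the date is unchanged.
The 20-business-day extension runs from 25 July 2030 to 22 August 2030.
Since 22 August 2030 is a Thursday and not a holiday, the date is unchanged.
The final due date is 22 August 2030.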